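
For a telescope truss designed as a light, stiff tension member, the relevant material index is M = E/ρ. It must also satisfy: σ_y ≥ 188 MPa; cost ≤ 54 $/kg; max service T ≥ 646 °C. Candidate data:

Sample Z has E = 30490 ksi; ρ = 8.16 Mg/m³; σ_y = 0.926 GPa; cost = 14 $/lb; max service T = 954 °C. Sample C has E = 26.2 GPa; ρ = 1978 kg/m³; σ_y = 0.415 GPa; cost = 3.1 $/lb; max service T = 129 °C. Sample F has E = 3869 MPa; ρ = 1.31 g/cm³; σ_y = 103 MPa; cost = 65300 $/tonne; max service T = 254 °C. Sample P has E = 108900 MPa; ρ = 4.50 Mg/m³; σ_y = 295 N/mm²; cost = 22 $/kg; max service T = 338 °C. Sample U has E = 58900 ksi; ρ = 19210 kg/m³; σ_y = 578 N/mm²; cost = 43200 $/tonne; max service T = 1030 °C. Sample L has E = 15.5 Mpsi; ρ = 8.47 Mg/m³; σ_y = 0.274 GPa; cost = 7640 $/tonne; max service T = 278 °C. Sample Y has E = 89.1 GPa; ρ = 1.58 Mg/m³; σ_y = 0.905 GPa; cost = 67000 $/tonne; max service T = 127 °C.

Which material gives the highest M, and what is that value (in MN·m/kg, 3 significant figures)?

Screen on constraints: σ_y ≥ 188 MPa; cost ≤ 54 $/kg; max service T ≥ 646 °C. Survivors: sample Z, sample U.
In SI units:
  sample Z: E = 210.2 GPa, ρ = 8160 kg/m³
  sample U: E = 406.1 GPa, ρ = 19210 kg/m³
  sample Z: M = 25.8 MN·m/kg
  sample U: M = 21.1 MN·m/kg
Highest index: sample Z.

sample Z, M = 25.8 MN·m/kg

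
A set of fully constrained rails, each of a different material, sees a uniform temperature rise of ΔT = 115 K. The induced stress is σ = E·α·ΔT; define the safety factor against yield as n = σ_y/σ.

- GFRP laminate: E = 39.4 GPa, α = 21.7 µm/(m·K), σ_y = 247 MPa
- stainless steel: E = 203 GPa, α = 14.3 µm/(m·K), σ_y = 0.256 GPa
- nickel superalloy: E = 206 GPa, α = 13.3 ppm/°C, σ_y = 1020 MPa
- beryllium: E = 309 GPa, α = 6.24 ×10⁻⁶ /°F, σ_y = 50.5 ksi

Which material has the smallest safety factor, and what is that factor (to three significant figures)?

With everything in SI (GPa, ×10⁻⁶/K, MPa):
  GFRP laminate: E = 39.40, α = 21.7, σ_y = 247.0 → σ = 98.3 MPa, n = 2.51
  stainless steel: E = 203.0, α = 14.3, σ_y = 256.0 → σ = 334 MPa, n = 0.767
  nickel superalloy: E = 206.0, α = 13.3, σ_y = 1020 → σ = 315 MPa, n = 3.24
  beryllium: E = 309.0, α = 11.2, σ_y = 348.2 → σ = 399 MPa, n = 0.872
Smallest n: stainless steel with n = 0.767.

stainless steel, n = 0.767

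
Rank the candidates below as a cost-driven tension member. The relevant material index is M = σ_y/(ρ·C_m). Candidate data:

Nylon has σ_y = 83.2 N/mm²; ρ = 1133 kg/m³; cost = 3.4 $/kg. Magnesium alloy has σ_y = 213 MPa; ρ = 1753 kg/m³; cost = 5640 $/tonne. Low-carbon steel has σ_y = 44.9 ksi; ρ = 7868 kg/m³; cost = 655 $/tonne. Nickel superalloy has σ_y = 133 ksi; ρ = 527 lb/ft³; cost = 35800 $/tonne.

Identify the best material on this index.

In SI units:
  nylon: σ_y = 83.20 MPa, ρ = 1133 kg/m³, cost = 3.400 $/kg
  magnesium alloy: σ_y = 213.0 MPa, ρ = 1753 kg/m³, cost = 5.640 $/kg
  low-carbon steel: σ_y = 309.6 MPa, ρ = 7868 kg/m³, cost = 0.6550 $/kg
  nickel superalloy: σ_y = 917.0 MPa, ρ = 8442 kg/m³, cost = 35.80 $/kg
  low-carbon steel: M = 60.1 kN·m per $
  nylon: M = 21.6 kN·m per $
  magnesium alloy: M = 21.5 kN·m per $
  nickel superalloy: M = 3.03 kN·m per $
Low-carbon steel has the largest M.

low-carbon steel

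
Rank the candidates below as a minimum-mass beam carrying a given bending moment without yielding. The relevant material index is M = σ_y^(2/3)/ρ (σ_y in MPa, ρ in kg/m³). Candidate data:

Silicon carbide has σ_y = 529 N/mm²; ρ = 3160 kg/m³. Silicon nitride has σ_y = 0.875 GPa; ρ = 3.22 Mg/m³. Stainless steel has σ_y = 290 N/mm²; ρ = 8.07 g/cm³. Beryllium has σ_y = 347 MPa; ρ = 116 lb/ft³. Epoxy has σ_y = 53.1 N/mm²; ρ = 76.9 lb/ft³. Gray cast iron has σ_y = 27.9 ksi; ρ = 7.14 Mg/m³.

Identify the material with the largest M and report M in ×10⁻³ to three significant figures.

In SI units:
  silicon carbide: σ_y = 529.0 MPa, ρ = 3160 kg/m³
  silicon nitride: σ_y = 875.0 MPa, ρ = 3220 kg/m³
  stainless steel: σ_y = 290.0 MPa, ρ = 8070 kg/m³
  beryllium: σ_y = 347.0 MPa, ρ = 1858 kg/m³
  epoxy: σ_y = 53.10 MPa, ρ = 1232 kg/m³
  gray cast iron: σ_y = 192.4 MPa, ρ = 7140 kg/m³
  silicon nitride: M = 28.4×10⁻³
  beryllium: M = 26.6×10⁻³
  silicon carbide: M = 20.7×10⁻³
  epoxy: M = 11.5×10⁻³
  stainless steel: M = 5.43×10⁻³
  gray cast iron: M = 4.67×10⁻³
Silicon nitride has the largest M.

silicon nitride, M = 28.4×10⁻³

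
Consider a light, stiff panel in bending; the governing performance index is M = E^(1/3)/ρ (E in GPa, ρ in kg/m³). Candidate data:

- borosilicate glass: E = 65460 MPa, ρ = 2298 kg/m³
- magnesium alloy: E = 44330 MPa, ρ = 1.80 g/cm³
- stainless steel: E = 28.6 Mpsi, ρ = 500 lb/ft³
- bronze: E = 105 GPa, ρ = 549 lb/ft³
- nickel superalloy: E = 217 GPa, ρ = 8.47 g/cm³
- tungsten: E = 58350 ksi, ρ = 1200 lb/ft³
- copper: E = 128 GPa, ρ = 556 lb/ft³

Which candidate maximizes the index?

After converting to SI:
  borosilicate glass: E = 65.46 GPa, ρ = 2298 kg/m³
  magnesium alloy: E = 44.33 GPa, ρ = 1800 kg/m³
  stainless steel: E = 197.2 GPa, ρ = 8009 kg/m³
  bronze: E = 105.0 GPa, ρ = 8794 kg/m³
  nickel superalloy: E = 217.0 GPa, ρ = 8470 kg/m³
  tungsten: E = 402.3 GPa, ρ = 19220 kg/m³
  copper: E = 128.0 GPa, ρ = 8906 kg/m³
  magnesium alloy: M = 1.97×10⁻³
  borosilicate glass: M = 1.75×10⁻³
  stainless steel: M = 0.727×10⁻³
  nickel superalloy: M = 0.709×10⁻³
  copper: M = 0.566×10⁻³
  bronze: M = 0.536×10⁻³
  tungsten: M = 0.384×10⁻³
Magnesium alloy ranks first.

magnesium alloy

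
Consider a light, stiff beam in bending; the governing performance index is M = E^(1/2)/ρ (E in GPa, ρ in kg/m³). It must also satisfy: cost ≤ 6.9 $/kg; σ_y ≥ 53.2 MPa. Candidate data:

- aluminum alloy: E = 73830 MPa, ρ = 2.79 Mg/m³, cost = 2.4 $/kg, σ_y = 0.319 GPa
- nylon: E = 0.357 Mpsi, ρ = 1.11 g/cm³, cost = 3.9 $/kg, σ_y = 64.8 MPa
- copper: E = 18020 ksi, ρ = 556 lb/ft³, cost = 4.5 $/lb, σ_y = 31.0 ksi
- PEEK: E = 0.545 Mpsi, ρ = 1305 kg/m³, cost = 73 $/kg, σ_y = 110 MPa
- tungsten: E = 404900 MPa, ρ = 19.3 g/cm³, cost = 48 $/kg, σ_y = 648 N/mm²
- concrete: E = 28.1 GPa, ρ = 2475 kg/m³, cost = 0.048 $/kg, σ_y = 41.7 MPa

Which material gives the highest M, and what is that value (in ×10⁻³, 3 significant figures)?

Screen on constraints: cost ≤ 6.9 $/kg; σ_y ≥ 53.2 MPa. Survivors: aluminum alloy, nylon.
Convert each candidate to consistent units, then evaluate M:
  aluminum alloy: E = 73.83 GPa, ρ = 2790 kg/m³
  nylon: E = 2.461 GPa, ρ = 1110 kg/m³
  aluminum alloy: M = 3.08×10⁻³
  nylon: M = 1.41×10⁻³
Highest index: aluminum alloy.

aluminum alloy, M = 3.08×10⁻³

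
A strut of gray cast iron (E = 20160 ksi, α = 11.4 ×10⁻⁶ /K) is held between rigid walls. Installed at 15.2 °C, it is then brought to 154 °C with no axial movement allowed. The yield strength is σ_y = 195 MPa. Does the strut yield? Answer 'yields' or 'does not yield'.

yields

E = 20160 ksi = 139.0 GPa.
ΔT = 138.8 K. Constrained thermal stress σ = E·α·ΔT = 139.0×10³ MPa × 11.4×10⁻⁶ × 138.8 = 220 MPa (compressive).
Compare to σ_y = 195 MPa: σ ≥ σ_y, so it yields.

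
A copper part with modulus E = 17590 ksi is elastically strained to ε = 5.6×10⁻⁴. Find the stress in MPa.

E = 17590 ksi = 121.3 GPa.
σ = E·ε = 121300 MPa × 5.6×10⁻⁴ = 67.9 MPa.

67.9 MPa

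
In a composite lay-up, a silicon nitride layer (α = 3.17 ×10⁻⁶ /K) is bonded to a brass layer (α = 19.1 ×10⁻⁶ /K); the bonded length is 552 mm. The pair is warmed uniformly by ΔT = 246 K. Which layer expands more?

brass

α(silicon nitride) = 3.17×10⁻⁶/K vs α(brass) = 19.1×10⁻⁶/K.
Higher α expands more for the same ΔT: brass.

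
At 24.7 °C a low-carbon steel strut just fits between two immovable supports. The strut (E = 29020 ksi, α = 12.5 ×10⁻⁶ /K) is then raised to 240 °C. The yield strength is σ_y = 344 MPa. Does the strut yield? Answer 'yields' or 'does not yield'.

yields

E = 29020 ksi = 200.1 GPa.
ΔT = 215.3 K. Constrained thermal stress σ = E·α·ΔT = 200.1×10³ MPa × 12.5×10⁻⁶ × 215.3 = 538 MPa (compressive).
Compare to σ_y = 344 MPa: σ ≥ σ_y, so it yields.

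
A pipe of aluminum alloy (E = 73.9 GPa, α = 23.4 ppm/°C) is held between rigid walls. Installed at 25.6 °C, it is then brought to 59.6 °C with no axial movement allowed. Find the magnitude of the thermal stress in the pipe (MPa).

58.8 MPa

ΔT = 34.00 K. Constrained thermal stress σ = E·α·ΔT = 73.90×10³ MPa × 23.4×10⁻⁶ × 34.00 = 58.8 MPa (compressive).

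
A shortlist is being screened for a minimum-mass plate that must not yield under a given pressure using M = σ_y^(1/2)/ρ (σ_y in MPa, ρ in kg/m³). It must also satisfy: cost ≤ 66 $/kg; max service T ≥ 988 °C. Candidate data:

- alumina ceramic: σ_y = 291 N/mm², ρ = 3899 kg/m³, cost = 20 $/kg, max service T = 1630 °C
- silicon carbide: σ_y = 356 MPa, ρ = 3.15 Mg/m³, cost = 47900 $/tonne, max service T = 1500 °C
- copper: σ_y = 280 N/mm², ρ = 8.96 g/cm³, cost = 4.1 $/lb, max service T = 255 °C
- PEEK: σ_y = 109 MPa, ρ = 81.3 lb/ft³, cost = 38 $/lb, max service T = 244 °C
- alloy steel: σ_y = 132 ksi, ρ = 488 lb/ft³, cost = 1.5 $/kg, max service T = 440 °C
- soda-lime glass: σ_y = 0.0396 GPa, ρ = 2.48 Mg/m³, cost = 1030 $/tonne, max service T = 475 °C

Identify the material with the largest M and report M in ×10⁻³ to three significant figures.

Screen on constraints: cost ≤ 66 $/kg; max service T ≥ 988 °C. Survivors: alumina ceramic, silicon carbide.
In SI units:
  alumina ceramic: σ_y = 291.0 MPa, ρ = 3899 kg/m³
  silicon carbide: σ_y = 356.0 MPa, ρ = 3150 kg/m³
  silicon carbide: M = 5.99×10⁻³
  alumina ceramic: M = 4.38×10⁻³
Silicon carbide ranks first.

silicon carbide, M = 5.99×10⁻³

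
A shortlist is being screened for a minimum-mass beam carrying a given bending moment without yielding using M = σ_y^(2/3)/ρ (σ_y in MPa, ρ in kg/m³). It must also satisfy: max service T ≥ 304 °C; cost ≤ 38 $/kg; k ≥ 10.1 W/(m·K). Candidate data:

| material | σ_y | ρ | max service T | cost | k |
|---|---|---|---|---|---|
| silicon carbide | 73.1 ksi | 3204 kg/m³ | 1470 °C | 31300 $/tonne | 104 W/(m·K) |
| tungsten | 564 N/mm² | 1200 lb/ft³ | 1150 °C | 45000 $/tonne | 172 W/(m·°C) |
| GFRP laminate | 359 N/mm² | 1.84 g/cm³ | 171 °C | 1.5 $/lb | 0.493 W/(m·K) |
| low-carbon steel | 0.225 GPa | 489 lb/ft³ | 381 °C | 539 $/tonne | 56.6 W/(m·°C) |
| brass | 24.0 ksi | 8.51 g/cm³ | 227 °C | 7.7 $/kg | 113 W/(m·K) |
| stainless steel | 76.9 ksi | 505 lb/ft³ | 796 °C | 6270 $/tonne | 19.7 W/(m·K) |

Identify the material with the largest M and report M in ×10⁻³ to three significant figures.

silicon carbide, M = 19.8×10⁻³

Screen on constraints: max service T ≥ 304 °C; cost ≤ 38 $/kg; k ≥ 10.1 W/(m·K). Survivors: silicon carbide, low-carbon steel, stainless steel.
Normalizing units and computing the index:
  silicon carbide: σ_y = 504.0 MPa, ρ = 3204 kg/m³
  low-carbon steel: σ_y = 225.0 MPa, ρ = 7833 kg/m³
  stainless steel: σ_y = 530.2 MPa, ρ = 8089 kg/m³
  silicon carbide: M = 19.8×10⁻³
  stainless steel: M = 8.10×10⁻³
  low-carbon steel: M = 4.72×10⁻³
Silicon carbide has the largest M.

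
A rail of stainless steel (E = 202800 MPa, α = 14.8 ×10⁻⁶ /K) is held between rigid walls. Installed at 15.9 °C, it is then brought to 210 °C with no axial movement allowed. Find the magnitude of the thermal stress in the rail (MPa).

583 MPa

E = 202800 MPa = 202.8 GPa.
ΔT = 194.1 K. Constrained thermal stress σ = E·α·ΔT = 202.8×10³ MPa × 14.8×10⁻⁶ × 194.1 = 583 MPa (compressive).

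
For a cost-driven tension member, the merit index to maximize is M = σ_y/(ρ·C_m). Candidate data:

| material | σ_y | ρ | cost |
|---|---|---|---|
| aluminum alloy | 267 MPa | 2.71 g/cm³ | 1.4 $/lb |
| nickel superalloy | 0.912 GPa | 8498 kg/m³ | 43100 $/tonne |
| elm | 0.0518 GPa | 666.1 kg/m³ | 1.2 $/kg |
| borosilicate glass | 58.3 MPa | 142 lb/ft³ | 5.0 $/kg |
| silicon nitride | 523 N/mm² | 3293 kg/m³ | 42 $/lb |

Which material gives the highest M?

elm

In SI units:
  aluminum alloy: σ_y = 267.0 MPa, ρ = 2710 kg/m³, cost = 3.086 $/kg
  nickel superalloy: σ_y = 912.0 MPa, ρ = 8498 kg/m³, cost = 43.10 $/kg
  elm: σ_y = 51.80 MPa, ρ = 666.1 kg/m³, cost = 1.200 $/kg
  borosilicate glass: σ_y = 58.30 MPa, ρ = 2275 kg/m³, cost = 5.000 $/kg
  silicon nitride: σ_y = 523.0 MPa, ρ = 3293 kg/m³, cost = 92.59 $/kg
  elm: M = 64.8 kN·m per $
  aluminum alloy: M = 31.9 kN·m per $
  borosilicate glass: M = 5.13 kN·m per $
  nickel superalloy: M = 2.49 kN·m per $
  silicon nitride: M = 1.72 kN·m per $
Elm has the largest M.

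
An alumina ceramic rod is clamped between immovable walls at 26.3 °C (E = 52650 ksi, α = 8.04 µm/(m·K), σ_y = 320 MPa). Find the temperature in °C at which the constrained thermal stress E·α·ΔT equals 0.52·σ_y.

E = 52650 ksi = 363.0 GPa.
E·α·ΔT = 166.4 MPa ⇒ ΔT = 166.4 / (363.0×10³ × 8.04×10⁻⁶) = 57.01 K.
T = 26.3 + 57.01 = 83.31 °C.

83.3 °C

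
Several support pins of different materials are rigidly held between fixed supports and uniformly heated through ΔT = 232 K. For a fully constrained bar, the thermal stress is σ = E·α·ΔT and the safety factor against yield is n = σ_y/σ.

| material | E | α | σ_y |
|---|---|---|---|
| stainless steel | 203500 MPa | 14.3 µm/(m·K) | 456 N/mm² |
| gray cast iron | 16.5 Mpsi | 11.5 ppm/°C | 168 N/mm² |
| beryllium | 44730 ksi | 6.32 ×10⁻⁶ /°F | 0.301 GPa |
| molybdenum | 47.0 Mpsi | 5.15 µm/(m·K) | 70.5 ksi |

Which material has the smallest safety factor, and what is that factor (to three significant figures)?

beryllium, n = 0.370

Converting E to GPa, α to ×10⁻⁶/K, σ_y to MPa, then σ and n for each:
  stainless steel: E = 203.5, α = 14.3, σ_y = 456.0 → σ = 675 MPa, n = 0.675
  gray cast iron: E = 113.8, α = 11.5, σ_y = 168.0 → σ = 304 MPa, n = 0.554
  beryllium: E = 308.4, α = 11.4, σ_y = 301.0 → σ = 814 MPa, n = 0.370
  molybdenum: E = 324.1, α = 5.15, σ_y = 486.1 → σ = 387 MPa, n = 1.26
The minimum is beryllium at n = 0.370.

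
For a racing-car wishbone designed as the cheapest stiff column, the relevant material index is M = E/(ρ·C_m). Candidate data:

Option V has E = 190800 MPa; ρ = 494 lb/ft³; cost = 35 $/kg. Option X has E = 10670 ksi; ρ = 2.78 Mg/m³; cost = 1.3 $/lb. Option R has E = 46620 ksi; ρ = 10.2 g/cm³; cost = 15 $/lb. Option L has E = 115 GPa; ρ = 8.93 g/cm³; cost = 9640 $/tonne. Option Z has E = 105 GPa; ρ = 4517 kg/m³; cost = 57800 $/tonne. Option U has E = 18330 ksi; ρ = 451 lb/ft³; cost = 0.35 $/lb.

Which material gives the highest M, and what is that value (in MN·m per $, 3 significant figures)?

option U, M = 22.7 MN·m per $

Normalizing units and computing the index:
  option V: E = 190.8 GPa, ρ = 7913 kg/m³, cost = 35.00 $/kg
  option X: E = 73.57 GPa, ρ = 2780 kg/m³, cost = 2.866 $/kg
  option R: E = 321.4 GPa, ρ = 10200 kg/m³, cost = 33.07 $/kg
  option L: E = 115.0 GPa, ρ = 8930 kg/m³, cost = 9.640 $/kg
  option Z: E = 105.0 GPa, ρ = 4517 kg/m³, cost = 57.80 $/kg
  option U: E = 126.4 GPa, ρ = 7224 kg/m³, cost = 0.7716 $/kg
  option U: M = 22.7 MN·m per $
  option X: M = 9.23 MN·m per $
  option L: M = 1.34 MN·m per $
  option R: M = 0.953 MN·m per $
  option V: M = 0.689 MN·m per $
  option Z: M = 0.402 MN·m per $
Option U ranks first.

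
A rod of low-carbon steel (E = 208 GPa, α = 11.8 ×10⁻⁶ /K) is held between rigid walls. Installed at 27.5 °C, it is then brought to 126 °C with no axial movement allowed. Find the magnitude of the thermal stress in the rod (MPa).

242 MPa

ΔT = 98.50 K. Constrained thermal stress σ = E·α·ΔT = 208.0×10³ MPa × 11.8×10⁻⁶ × 98.50 = 242 MPa (compressive).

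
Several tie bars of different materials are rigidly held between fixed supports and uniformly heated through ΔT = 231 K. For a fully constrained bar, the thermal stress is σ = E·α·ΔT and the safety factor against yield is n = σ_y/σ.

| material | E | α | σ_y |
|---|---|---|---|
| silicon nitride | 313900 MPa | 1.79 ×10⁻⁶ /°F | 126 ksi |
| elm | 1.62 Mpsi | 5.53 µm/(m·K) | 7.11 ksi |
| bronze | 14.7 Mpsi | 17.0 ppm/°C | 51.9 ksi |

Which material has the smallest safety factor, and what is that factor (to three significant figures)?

Per material, after unit conversion:
  silicon nitride: E = 313.9, α = 3.22, σ_y = 868.7 → σ = 234 MPa, n = 3.72
  elm: E = 11.17, α = 5.53, σ_y = 49.02 → σ = 14.3 MPa, n = 3.44
  bronze: E = 101.4, α = 17.0, σ_y = 357.8 → σ = 398 MPa, n = 0.899
The minimum is bronze at n = 0.899.

bronze, n = 0.899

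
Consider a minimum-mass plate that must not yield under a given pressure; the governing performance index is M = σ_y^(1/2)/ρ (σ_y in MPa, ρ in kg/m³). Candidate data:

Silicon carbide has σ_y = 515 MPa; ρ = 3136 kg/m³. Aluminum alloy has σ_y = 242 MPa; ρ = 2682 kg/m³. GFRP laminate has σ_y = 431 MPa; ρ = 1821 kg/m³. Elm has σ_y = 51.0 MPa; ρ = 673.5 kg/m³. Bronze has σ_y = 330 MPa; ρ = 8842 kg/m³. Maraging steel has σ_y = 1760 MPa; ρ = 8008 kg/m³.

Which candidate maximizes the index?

Computing M directly (units already consistent):
  GFRP laminate: M = 11.4×10⁻³
  elm: M = 10.6×10⁻³
  silicon carbide: M = 7.24×10⁻³
  aluminum alloy: M = 5.80×10⁻³
  maraging steel: M = 5.24×10⁻³
  bronze: M = 2.05×10⁻³
GFRP laminate ranks first.

GFRP laminate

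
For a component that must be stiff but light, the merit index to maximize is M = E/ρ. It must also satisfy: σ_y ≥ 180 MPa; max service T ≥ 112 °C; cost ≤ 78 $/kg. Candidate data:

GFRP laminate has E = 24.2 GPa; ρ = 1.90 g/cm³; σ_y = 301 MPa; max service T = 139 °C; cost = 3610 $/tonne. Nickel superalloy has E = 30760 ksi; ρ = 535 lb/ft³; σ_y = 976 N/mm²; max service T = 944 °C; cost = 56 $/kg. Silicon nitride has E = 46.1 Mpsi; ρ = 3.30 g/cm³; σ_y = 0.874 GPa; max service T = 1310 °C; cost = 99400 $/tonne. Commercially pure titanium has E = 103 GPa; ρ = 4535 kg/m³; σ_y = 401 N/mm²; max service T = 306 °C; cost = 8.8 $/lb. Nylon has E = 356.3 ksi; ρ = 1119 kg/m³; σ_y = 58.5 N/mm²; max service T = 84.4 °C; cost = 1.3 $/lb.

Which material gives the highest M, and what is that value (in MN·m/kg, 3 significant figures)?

Screen on constraints: σ_y ≥ 180 MPa; max service T ≥ 112 °C; cost ≤ 78 $/kg. Survivors: GFRP laminate, nickel superalloy, commercially pure titanium.
Normalizing units and computing the index:
  GFRP laminate: E = 24.20 GPa, ρ = 1900 kg/m³
  nickel superalloy: E = 212.1 GPa, ρ = 8570 kg/m³
  commercially pure titanium: E = 103.0 GPa, ρ = 4535 kg/m³
  nickel superalloy: M = 24.7 MN·m/kg
  commercially pure titanium: M = 22.7 MN·m/kg
  GFRP laminate: M = 12.7 MN·m/kg
Nickel superalloy ranks first.

nickel superalloy, M = 24.7 MN·m/kg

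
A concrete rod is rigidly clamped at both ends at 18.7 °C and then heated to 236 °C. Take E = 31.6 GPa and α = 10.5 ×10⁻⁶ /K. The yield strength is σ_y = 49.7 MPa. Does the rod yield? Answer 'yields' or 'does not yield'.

yields

ΔT = 217.3 K. Constrained thermal stress σ = E·α·ΔT = 31.60×10³ MPa × 10.5×10⁻⁶ × 217.3 = 72.1 MPa (compressive).
Compare to σ_y = 49.7 MPa: σ ≥ σ_y, so it yields.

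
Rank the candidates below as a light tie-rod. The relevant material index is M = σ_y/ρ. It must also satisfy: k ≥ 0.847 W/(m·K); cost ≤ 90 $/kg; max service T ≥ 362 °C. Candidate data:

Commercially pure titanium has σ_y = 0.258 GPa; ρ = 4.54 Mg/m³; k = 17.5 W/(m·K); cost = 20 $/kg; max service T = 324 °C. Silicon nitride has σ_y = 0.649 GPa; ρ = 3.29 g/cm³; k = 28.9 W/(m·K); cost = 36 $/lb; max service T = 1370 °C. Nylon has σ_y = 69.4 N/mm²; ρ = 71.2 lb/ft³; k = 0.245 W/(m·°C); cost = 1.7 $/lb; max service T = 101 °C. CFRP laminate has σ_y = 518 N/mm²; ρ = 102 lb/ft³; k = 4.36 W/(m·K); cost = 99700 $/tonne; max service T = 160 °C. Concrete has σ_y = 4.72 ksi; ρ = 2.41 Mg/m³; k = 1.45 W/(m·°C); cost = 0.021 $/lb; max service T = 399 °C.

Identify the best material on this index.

silicon nitride

Screen on constraints: k ≥ 0.847 W/(m·K); cost ≤ 90 $/kg; max service T ≥ 362 °C. Survivors: silicon nitride, concrete.
Convert each candidate to consistent units, then evaluate M:
  silicon nitride: σ_y = 649.0 MPa, ρ = 3290 kg/m³
  concrete: σ_y = 32.54 MPa, ρ = 2410 kg/m³
  silicon nitride: M = 197 kN·m/kg
  concrete: M = 13.5 kN·m/kg
Highest index: silicon nitride.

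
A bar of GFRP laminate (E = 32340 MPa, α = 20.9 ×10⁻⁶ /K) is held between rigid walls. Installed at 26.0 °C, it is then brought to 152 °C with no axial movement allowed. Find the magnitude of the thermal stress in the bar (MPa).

E = 32340 MPa = 32.34 GPa.
ΔT = 126.0 K. Constrained thermal stress σ = E·α·ΔT = 32.34×10³ MPa × 20.9×10⁻⁶ × 126.0 = 85.2 MPa (compressive).

85.2 MPa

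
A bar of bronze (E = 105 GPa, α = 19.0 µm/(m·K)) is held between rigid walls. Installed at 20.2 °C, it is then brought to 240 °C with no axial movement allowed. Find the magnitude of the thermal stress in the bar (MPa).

ΔT = 219.8 K. Constrained thermal stress σ = E·α·ΔT = 105.0×10³ MPa × 19.0×10⁻⁶ × 219.8 = 439 MPa (compressive).

439 MPa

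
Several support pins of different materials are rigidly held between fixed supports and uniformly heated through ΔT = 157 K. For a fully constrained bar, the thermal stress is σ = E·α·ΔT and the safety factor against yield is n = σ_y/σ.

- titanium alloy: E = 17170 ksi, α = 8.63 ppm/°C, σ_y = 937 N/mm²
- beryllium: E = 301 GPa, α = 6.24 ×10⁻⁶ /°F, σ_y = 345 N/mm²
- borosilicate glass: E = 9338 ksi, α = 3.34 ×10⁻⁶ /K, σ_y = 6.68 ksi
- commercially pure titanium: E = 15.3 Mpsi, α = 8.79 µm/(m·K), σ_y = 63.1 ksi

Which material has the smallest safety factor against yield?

With everything in SI (GPa, ×10⁻⁶/K, MPa):
  titanium alloy: E = 118.4, α = 8.63, σ_y = 937.0 → σ = 160 MPa, n = 5.84
  beryllium: E = 301.0, α = 11.2, σ_y = 345.0 → σ = 531 MPa, n = 0.650
  borosilicate glass: E = 64.38, α = 3.34, σ_y = 46.06 → σ = 33.8 MPa, n = 1.36
  commercially pure titanium: E = 105.5, α = 8.79, σ_y = 435.1 → σ = 146 MPa, n = 2.99
The minimum is beryllium at n = 0.650.

beryllium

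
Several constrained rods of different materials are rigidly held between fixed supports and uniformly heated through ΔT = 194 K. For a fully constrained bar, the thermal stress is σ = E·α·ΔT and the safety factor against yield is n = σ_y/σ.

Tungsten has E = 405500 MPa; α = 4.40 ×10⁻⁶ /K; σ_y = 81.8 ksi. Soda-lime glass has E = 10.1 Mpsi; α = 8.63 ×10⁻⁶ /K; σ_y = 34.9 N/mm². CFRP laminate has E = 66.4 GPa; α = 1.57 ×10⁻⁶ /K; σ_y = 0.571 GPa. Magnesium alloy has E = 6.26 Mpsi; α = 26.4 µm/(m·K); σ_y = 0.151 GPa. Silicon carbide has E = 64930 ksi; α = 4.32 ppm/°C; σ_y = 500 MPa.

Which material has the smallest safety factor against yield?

soda-lime glass

Per material, after unit conversion:
  tungsten: E = 405.5, α = 4.40, σ_y = 564.0 → σ = 346 MPa, n = 1.63
  soda-lime glass: E = 69.64, α = 8.63, σ_y = 34.90 → σ = 117 MPa, n = 0.299
  CFRP laminate: E = 66.40, α = 1.57, σ_y = 571.0 → σ = 20.2 MPa, n = 28.2
  magnesium alloy: E = 43.16, α = 26.4, σ_y = 151.0 → σ = 221 MPa, n = 0.683
  silicon carbide: E = 447.7, α = 4.32, σ_y = 500.0 → σ = 375 MPa, n = 1.33
The minimum is soda-lime glass at n = 0.299.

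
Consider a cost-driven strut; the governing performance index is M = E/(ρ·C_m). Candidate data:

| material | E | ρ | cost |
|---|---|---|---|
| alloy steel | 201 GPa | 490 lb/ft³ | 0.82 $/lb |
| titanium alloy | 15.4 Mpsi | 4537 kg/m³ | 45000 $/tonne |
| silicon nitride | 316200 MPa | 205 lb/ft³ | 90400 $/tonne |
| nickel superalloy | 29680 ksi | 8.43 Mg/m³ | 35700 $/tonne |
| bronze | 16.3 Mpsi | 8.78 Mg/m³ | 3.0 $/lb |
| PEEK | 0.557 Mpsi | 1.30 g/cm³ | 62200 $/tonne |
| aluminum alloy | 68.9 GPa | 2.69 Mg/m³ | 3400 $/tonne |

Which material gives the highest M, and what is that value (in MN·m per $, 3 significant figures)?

alloy steel, M = 14.2 MN·m per $

Normalizing units and computing the index:
  alloy steel: E = 201.0 GPa, ρ = 7849 kg/m³, cost = 1.808 $/kg
  titanium alloy: E = 106.2 GPa, ρ = 4537 kg/m³, cost = 45.00 $/kg
  silicon nitride: E = 316.2 GPa, ρ = 3284 kg/m³, cost = 90.40 $/kg
  nickel superalloy: E = 204.6 GPa, ρ = 8430 kg/m³, cost = 35.70 $/kg
  bronze: E = 112.4 GPa, ρ = 8780 kg/m³, cost = 6.614 $/kg
  PEEK: E = 3.840 GPa, ρ = 1300 kg/m³, cost = 62.20 $/kg
  aluminum alloy: E = 68.90 GPa, ρ = 2690 kg/m³, cost = 3.400 $/kg
  alloy steel: M = 14.2 MN·m per $
  aluminum alloy: M = 7.53 MN·m per $
  bronze: M = 1.94 MN·m per $
  silicon nitride: M = 1.07 MN·m per $
  nickel superalloy: M = 0.680 MN·m per $
  titanium alloy: M = 0.520 MN·m per $
  PEEK: M = 0.0475 MN·m per $
Alloy steel ranks first.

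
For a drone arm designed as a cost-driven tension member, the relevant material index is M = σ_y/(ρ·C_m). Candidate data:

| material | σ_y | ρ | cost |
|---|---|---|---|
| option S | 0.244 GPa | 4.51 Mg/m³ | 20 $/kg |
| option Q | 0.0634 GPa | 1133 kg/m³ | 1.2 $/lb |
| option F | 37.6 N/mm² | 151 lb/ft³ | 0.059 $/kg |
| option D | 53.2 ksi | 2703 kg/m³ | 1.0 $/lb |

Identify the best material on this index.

Putting every candidate on a common basis:
  option S: σ_y = 244.0 MPa, ρ = 4510 kg/m³, cost = 20.00 $/kg
  option Q: σ_y = 63.40 MPa, ρ = 1133 kg/m³, cost = 2.646 $/kg
  option F: σ_y = 37.60 MPa, ρ = 2419 kg/m³, cost = 0.05900 $/kg
  option D: σ_y = 366.8 MPa, ρ = 2703 kg/m³, cost = 2.205 $/kg
  option F: M = 263 kN·m per $
  option D: M = 61.6 kN·m per $
  option Q: M = 21.2 kN·m per $
  option S: M = 2.71 kN·m per $
The maximum is for option F.

option F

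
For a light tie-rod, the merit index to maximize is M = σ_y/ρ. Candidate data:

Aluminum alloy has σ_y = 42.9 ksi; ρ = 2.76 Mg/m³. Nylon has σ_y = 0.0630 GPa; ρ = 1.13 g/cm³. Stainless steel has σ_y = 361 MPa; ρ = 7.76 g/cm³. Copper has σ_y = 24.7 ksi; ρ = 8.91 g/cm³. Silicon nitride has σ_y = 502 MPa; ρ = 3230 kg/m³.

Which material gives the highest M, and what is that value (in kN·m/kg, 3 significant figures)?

silicon nitride, M = 155 kN·m/kg

Putting every candidate on a common basis:
  aluminum alloy: σ_y = 295.8 MPa, ρ = 2760 kg/m³
  nylon: σ_y = 63.00 MPa, ρ = 1130 kg/m³
  stainless steel: σ_y = 361.0 MPa, ρ = 7760 kg/m³
  copper: σ_y = 170.3 MPa, ρ = 8910 kg/m³
  silicon nitride: σ_y = 502.0 MPa, ρ = 3230 kg/m³
  silicon nitride: M = 155 kN·m/kg
  aluminum alloy: M = 107 kN·m/kg
  nylon: M = 55.8 kN·m/kg
  stainless steel: M = 46.5 kN·m/kg
  copper: M = 19.1 kN·m/kg
Silicon nitride ranks first.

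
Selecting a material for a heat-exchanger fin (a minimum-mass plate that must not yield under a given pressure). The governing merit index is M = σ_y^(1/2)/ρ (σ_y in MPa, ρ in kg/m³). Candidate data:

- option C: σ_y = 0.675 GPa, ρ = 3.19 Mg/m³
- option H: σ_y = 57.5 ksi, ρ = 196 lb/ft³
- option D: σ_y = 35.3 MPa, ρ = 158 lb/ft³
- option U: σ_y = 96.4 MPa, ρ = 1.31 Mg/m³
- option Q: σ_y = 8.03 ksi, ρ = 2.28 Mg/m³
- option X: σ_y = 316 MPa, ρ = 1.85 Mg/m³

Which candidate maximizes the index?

Putting every candidate on a common basis:
  option C: σ_y = 675.0 MPa, ρ = 3190 kg/m³
  option H: σ_y = 396.4 MPa, ρ = 3140 kg/m³
  option D: σ_y = 35.30 MPa, ρ = 2531 kg/m³
  option U: σ_y = 96.40 MPa, ρ = 1310 kg/m³
  option Q: σ_y = 55.36 MPa, ρ = 2280 kg/m³
  option X: σ_y = 316.0 MPa, ρ = 1850 kg/m³
  option X: M = 9.61×10⁻³
  option C: M = 8.14×10⁻³
  option U: M = 7.49×10⁻³
  option H: M = 6.34×10⁻³
  option Q: M = 3.26×10⁻³
  option D: M = 2.35×10⁻³
The maximum is for option X.

option X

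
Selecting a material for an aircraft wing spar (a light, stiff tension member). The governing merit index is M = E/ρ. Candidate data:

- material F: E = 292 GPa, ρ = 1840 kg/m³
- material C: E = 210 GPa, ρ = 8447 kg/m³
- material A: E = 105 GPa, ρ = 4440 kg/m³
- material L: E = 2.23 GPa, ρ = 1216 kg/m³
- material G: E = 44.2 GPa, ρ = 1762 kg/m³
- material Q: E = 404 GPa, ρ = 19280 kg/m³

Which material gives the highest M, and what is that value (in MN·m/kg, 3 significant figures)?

material F, M = 159 MN·m/kg

Per-candidate index values:
  material F: M = 159 MN·m/kg
  material G: M = 25.1 MN·m/kg
  material C: M = 24.9 MN·m/kg
  material A: M = 23.6 MN·m/kg
  material Q: M = 21.0 MN·m/kg
  material L: M = 1.83 MN·m/kg
Material F has the largest M.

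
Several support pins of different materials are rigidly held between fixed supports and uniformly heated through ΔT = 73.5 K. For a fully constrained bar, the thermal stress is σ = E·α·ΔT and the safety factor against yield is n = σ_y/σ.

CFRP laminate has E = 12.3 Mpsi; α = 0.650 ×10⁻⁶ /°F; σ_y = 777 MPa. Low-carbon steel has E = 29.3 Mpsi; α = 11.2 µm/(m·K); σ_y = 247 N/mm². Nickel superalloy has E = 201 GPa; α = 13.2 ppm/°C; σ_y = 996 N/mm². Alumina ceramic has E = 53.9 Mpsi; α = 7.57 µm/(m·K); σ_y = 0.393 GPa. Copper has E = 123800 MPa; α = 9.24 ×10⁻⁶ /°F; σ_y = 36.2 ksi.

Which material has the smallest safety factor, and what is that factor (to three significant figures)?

low-carbon steel, n = 1.49

With everything in SI (GPa, ×10⁻⁶/K, MPa):
  CFRP laminate: E = 84.81, α = 1.17, σ_y = 777.0 → σ = 7.29 MPa, n = 107
  low-carbon steel: E = 202.0, α = 11.2, σ_y = 247.0 → σ = 166 MPa, n = 1.49
  nickel superalloy: E = 201.0, α = 13.2, σ_y = 996.0 → σ = 195 MPa, n = 5.11
  alumina ceramic: E = 371.6, α = 7.57, σ_y = 393.0 → σ = 207 MPa, n = 1.90
  copper: E = 123.8, α = 16.6, σ_y = 249.6 → σ = 151 MPa, n = 1.65
Smallest n: low-carbon steel with n = 1.49.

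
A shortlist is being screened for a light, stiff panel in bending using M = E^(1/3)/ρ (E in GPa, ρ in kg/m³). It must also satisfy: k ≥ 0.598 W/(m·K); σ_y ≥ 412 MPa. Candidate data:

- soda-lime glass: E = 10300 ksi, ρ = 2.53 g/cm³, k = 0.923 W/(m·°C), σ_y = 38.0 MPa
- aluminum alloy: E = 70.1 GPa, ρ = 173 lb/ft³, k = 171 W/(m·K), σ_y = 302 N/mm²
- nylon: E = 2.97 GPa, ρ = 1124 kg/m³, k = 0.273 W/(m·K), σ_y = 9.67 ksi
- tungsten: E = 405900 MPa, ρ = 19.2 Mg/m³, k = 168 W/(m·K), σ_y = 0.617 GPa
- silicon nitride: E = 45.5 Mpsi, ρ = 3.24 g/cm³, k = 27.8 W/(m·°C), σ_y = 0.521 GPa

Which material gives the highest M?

silicon nitride

Screen on constraints: k ≥ 0.598 W/(m·K); σ_y ≥ 412 MPa. Survivors: tungsten, silicon nitride.
After converting to SI:
  tungsten: E = 405.9 GPa, ρ = 19200 kg/m³
  silicon nitride: E = 313.7 GPa, ρ = 3240 kg/m³
  silicon nitride: M = 2.10×10⁻³
  tungsten: M = 0.386×10⁻³
Highest index: silicon nitride.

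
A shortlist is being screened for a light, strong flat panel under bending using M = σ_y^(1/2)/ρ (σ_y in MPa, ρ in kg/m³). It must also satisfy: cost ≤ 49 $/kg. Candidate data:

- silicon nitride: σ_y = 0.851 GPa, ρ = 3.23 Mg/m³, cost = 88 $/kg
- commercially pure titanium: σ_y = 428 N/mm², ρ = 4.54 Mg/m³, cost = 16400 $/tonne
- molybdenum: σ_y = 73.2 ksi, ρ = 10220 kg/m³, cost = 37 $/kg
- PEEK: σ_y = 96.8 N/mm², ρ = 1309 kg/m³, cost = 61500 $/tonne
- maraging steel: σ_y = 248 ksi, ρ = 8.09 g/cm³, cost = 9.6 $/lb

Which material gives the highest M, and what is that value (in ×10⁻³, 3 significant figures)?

Screen on constraints: cost ≤ 49 $/kg. Survivors: commercially pure titanium, molybdenum, maraging steel.
After converting to SI:
  commercially pure titanium: σ_y = 428.0 MPa, ρ = 4540 kg/m³
  molybdenum: σ_y = 504.7 MPa, ρ = 10220 kg/m³
  maraging steel: σ_y = 1710 MPa, ρ = 8090 kg/m³
  maraging steel: M = 5.11×10⁻³
  commercially pure titanium: M = 4.56×10⁻³
  molybdenum: M = 2.20×10⁻³
Maraging steel has the largest M.

maraging steel, M = 5.11×10⁻³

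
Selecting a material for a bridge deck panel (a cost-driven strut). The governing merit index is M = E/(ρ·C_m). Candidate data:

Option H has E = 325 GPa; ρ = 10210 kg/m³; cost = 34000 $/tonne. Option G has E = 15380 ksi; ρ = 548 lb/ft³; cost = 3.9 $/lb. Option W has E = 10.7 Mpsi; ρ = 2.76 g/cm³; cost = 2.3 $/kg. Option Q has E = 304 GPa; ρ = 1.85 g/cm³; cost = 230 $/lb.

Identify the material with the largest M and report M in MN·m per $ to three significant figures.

Normalizing units and computing the index:
  option H: E = 325.0 GPa, ρ = 10210 kg/m³, cost = 34.00 $/kg
  option G: E = 106.0 GPa, ρ = 8778 kg/m³, cost = 8.598 $/kg
  option W: E = 73.77 GPa, ρ = 2760 kg/m³, cost = 2.300 $/kg
  option Q: E = 304.0 GPa, ρ = 1850 kg/m³, cost = 507.1 $/kg
  option W: M = 11.6 MN·m per $
  option G: M = 1.41 MN·m per $
  option H: M = 0.936 MN·m per $
  option Q: M = 0.324 MN·m per $
The maximum is for option W.

option W, M = 11.6 MN·m per $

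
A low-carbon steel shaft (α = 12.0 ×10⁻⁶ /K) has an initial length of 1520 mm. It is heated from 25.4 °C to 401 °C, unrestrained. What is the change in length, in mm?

6.85 mm

ΔT = 401 − 25.4 = 375.6 K.
ΔL = α·L₀·ΔT = 12.0×10⁻⁶ × 1520 mm × 375.6 K = 6.85 mm.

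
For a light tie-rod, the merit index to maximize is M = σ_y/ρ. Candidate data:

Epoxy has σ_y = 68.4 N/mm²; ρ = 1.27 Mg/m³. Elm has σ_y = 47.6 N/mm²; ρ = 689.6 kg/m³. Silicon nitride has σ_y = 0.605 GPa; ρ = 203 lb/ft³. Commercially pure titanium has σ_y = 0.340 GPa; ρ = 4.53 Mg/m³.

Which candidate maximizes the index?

silicon nitride

Normalizing units and computing the index:
  epoxy: σ_y = 68.40 MPa, ρ = 1270 kg/m³
  elm: σ_y = 47.60 MPa, ρ = 689.6 kg/m³
  silicon nitride: σ_y = 605.0 MPa, ρ = 3252 kg/m³
  commercially pure titanium: σ_y = 340.0 MPa, ρ = 4530 kg/m³
  silicon nitride: M = 186 kN·m/kg
  commercially pure titanium: M = 75.1 kN·m/kg
  elm: M = 69.0 kN·m/kg
  epoxy: M = 53.9 kN·m/kg
Silicon nitride ranks first.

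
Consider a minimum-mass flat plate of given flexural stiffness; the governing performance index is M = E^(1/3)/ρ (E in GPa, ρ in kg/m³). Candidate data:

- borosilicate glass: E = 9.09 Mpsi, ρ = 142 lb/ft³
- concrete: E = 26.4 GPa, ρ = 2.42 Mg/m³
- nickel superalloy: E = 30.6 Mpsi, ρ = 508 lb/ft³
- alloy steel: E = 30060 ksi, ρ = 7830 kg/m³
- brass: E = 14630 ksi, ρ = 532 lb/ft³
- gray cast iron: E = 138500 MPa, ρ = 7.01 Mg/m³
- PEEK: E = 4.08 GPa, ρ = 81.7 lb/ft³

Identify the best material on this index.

Normalizing units and computing the index:
  borosilicate glass: E = 62.67 GPa, ρ = 2275 kg/m³
  concrete: E = 26.40 GPa, ρ = 2420 kg/m³
  nickel superalloy: E = 211.0 GPa, ρ = 8137 kg/m³
  alloy steel: E = 207.3 GPa, ρ = 7830 kg/m³
  brass: E = 100.9 GPa, ρ = 8522 kg/m³
  gray cast iron: E = 138.5 GPa, ρ = 7010 kg/m³
  PEEK: E = 4.080 GPa, ρ = 1309 kg/m³
  borosilicate glass: M = 1.75×10⁻³
  concrete: M = 1.23×10⁻³
  PEEK: M = 1.22×10⁻³
  alloy steel: M = 0.756×10⁻³
  gray cast iron: M = 0.738×10⁻³
  nickel superalloy: M = 0.732×10⁻³
  brass: M = 0.546×10⁻³
Borosilicate glass ranks first.

borosilicate glass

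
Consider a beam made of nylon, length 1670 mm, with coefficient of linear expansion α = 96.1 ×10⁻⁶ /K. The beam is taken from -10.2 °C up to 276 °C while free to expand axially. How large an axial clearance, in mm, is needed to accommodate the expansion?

ΔT = 276 − (-10.2) = 286.2 K.
ΔL = α·L₀·ΔT = 96.1×10⁻⁶ × 1670 mm × 286.2 K = 45.9 mm.

45.9 mm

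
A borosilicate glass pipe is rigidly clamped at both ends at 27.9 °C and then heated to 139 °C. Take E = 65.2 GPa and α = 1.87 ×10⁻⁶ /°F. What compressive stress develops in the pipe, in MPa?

α = 1.87×10⁻⁶/°F × 9/5 = 3.37×10⁻⁶/K.
ΔT = 111.1 K. Constrained thermal stress σ = E·α·ΔT = 65.20×10³ MPa × 3.37×10⁻⁶ × 111.1 = 24.4 MPa (compressive).

24.4 MPa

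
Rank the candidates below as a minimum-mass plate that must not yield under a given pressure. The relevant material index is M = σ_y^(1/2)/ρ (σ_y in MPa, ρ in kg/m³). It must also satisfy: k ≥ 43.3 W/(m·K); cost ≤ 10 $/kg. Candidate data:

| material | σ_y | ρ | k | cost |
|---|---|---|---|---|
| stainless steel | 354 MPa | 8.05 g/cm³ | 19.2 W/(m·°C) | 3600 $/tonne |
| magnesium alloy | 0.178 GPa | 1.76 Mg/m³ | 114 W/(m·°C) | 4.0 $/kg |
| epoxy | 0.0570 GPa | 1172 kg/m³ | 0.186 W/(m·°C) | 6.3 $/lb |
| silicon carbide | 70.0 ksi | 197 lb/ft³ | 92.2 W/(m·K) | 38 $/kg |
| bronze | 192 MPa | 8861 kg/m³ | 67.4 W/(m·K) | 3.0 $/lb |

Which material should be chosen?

Screen on constraints: k ≥ 43.3 W/(m·K); cost ≤ 10 $/kg. Survivors: magnesium alloy, bronze.
After converting to SI:
  magnesium alloy: σ_y = 178.0 MPa, ρ = 1760 kg/m³
  bronze: σ_y = 192.0 MPa, ρ = 8861 kg/m³
  magnesium alloy: M = 7.58×10⁻³
  bronze: M = 1.56×10⁻³
Highest index: magnesium alloy.

magnesium alloy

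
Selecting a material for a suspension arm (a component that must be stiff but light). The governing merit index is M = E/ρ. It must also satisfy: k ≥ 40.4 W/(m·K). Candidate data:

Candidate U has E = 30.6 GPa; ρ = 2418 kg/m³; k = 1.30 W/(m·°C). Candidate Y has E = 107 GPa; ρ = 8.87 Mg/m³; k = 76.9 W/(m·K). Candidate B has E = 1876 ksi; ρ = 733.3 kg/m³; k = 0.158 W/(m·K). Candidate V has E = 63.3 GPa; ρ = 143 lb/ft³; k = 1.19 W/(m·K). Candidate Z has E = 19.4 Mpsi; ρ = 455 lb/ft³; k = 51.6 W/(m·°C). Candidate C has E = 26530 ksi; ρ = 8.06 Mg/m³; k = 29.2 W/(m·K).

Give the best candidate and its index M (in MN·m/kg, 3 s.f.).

candidate Z, M = 18.4 MN·m/kg

Screen on constraints: k ≥ 40.4 W/(m·K). Survivors: candidate Y, candidate Z.
Normalizing units and computing the index:
  candidate Y: E = 107.0 GPa, ρ = 8870 kg/m³
  candidate Z: E = 133.8 GPa, ρ = 7288 kg/m³
  candidate Z: M = 18.4 MN·m/kg
  candidate Y: M = 12.1 MN·m/kg
Highest index: candidate Z.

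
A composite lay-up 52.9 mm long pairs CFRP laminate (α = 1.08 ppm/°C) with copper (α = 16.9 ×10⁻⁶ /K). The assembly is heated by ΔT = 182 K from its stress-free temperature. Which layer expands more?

α(CFRP laminate) = 1.08×10⁻⁶/K vs α(copper) = 16.9×10⁻⁶/K.
Higher α expands more for the same ΔT: copper.

copper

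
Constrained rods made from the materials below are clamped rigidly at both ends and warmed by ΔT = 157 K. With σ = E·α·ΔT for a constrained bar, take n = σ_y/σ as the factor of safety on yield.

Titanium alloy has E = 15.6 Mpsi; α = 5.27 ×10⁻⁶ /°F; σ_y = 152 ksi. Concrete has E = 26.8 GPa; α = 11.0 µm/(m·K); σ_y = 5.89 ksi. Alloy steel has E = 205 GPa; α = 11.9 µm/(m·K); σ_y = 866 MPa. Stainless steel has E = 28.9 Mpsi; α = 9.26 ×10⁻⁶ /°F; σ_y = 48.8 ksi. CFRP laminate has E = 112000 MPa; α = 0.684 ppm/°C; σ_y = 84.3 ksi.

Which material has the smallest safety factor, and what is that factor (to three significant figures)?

Converting E to GPa, α to ×10⁻⁶/K, σ_y to MPa, then σ and n for each:
  titanium alloy: E = 107.6, α = 9.49, σ_y = 1048 → σ = 160 MPa, n = 6.54
  concrete: E = 26.80, α = 11.0, σ_y = 40.61 → σ = 46.3 MPa, n = 0.877
  alloy steel: E = 205.0, α = 11.9, σ_y = 866.0 → σ = 383 MPa, n = 2.26
  stainless steel: E = 199.3, α = 16.7, σ_y = 336.5 → σ = 521 MPa, n = 0.645
  CFRP laminate: E = 112.0, α = 0.684, σ_y = 581.2 → σ = 12.0 MPa, n = 48.3
The minimum is stainless steel at n = 0.645.

stainless steel, n = 0.645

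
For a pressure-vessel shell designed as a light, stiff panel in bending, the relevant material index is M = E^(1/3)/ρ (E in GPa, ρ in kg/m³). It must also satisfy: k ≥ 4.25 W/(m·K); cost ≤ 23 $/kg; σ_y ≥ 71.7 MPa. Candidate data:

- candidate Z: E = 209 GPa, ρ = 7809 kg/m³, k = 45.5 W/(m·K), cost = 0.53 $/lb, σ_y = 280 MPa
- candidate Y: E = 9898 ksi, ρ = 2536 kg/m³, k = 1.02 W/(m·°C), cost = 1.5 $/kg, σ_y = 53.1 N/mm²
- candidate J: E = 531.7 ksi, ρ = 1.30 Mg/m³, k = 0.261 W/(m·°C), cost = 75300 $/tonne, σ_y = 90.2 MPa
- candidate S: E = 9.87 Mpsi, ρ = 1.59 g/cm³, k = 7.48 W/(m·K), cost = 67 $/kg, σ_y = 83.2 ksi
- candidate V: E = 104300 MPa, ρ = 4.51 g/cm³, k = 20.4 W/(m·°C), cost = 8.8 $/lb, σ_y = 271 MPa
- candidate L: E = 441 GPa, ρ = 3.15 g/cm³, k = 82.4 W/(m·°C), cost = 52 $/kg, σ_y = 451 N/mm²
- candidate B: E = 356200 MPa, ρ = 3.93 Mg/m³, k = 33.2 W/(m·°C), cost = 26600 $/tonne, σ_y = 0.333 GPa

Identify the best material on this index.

Screen on constraints: k ≥ 4.25 W/(m·K); cost ≤ 23 $/kg; σ_y ≥ 71.7 MPa. Survivors: candidate Z, candidate V.
Normalizing units and computing the index:
  candidate Z: E = 209.0 GPa, ρ = 7809 kg/m³
  candidate V: E = 104.3 GPa, ρ = 4510 kg/m³
  candidate V: M = 1.04×10⁻³
  candidate Z: M = 0.760×10⁻³
Candidate V has the largest M.

candidate V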